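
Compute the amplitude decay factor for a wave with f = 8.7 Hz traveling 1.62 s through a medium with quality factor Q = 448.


pi*f*t/Q = pi*8.7*1.62/448 = 0.098834
A/A0 = exp(-0.098834) = 0.905893

0.905893


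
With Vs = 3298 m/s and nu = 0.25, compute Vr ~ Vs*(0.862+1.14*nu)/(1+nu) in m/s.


Numerator factor = 0.862 + 1.14*0.25 = 1.147
Denominator = 1 + 0.25 = 1.25
Vr = 3298 * 1.147 / 1.25 = 3026.24 m/s

3026.24


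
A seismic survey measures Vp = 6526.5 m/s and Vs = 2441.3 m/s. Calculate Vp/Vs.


Vp/Vs = 6526.5 / 2441.3
= 2.6734

2.6734


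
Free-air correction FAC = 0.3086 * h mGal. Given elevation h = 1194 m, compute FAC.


FAC = 0.3086 * h
= 0.3086 * 1194
= 368.4684 mGal

368.4684


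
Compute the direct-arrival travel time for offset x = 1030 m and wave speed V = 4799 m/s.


t = x / V
= 1030 / 4799
= 0.2146 s

0.2146


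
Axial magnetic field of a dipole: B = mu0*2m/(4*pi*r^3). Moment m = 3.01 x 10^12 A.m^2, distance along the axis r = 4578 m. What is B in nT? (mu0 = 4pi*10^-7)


m = 3.01 x 10^12 = 3010000000000 A.m^2
2m = 6020000000000 A.m^2
r^3 = 4578^3 = 95946108552
B = (4pi*10^-7) * 6020000000000 / (4*pi * 95946108552) * 1e9
= 7564955.109844 / 1205694359069.97 * 1e9
= 6274.3556 nT

6274.3556


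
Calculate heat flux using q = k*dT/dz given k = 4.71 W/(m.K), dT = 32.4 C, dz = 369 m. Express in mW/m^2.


q = k * dT / dz * 1000
= 4.71 * 32.4 / 369 * 1000
= 0.413561 * 1000
= 413.561 mW/m^2

413.561


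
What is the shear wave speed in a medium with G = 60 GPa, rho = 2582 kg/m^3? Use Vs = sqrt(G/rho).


Convert G to Pa: G = 60e9 Pa
Compute G/rho = 60e9 / 2582 = 23237800.1549
Vs = sqrt(23237800.1549) = 4820.56 m/s

4820.56


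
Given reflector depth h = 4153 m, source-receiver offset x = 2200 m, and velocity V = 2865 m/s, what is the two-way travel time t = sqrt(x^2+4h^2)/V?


x^2 + 4h^2 = 2200^2 + 4*4153^2 = 4840000 + 68989636 = 73829636
sqrt(73829636) = 8592.4174
t = 8592.4174 / 2865 = 2.9991 s

2.9991


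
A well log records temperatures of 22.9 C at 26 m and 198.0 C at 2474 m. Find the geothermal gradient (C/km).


dT = 198.0 - 22.9 = 175.1 C
dz = 2474 - 26 = 2448 m
gradient = dT/dz * 1000 = 175.1/2448 * 1000 = 71.5278 C/km

71.5278


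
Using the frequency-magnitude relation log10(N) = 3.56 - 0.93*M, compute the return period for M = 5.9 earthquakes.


log10(N) = 3.56 - 0.93*5.9 = -1.927
N = 10^-1.927 = 0.01183
T = 1/N = 1/0.01183 = 84.5279 years

84.5279


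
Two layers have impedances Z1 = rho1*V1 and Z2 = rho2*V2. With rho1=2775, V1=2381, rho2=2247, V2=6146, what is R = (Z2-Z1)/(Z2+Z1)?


Z1 = 2775 * 2381 = 6607275
Z2 = 2247 * 6146 = 13810062
R = (13810062 - 6607275) / (13810062 + 6607275) = 7202787 / 20417337 = 0.3528

0.3528


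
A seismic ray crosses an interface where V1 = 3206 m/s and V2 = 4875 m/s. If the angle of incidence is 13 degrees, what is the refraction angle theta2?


sin(theta1) = sin(13 deg) = 0.224951
sin(theta2) = V2/V1 * sin(theta1) = 4875/3206 * 0.224951 = 0.342058
theta2 = arcsin(0.342058) = 20.0023 degrees

20.0023


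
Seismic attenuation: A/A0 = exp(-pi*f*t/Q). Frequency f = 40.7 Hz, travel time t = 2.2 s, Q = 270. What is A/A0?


pi*f*t/Q = pi*40.7*2.2/270 = 1.041845
A/A0 = exp(-1.041845) = 0.352803

0.352803


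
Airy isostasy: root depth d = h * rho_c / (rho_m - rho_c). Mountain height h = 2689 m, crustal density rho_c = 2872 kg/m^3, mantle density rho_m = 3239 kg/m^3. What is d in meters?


rho_m - rho_c = 3239 - 2872 = 367
d = 2689 * 2872 / 367
= 7722808 / 367
= 21043.07 m

21043.07


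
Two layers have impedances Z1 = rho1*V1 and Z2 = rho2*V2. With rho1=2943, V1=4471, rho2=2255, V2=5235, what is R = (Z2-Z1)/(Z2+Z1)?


Z1 = 2943 * 4471 = 13158153
Z2 = 2255 * 5235 = 11804925
R = (11804925 - 13158153) / (11804925 + 13158153) = -1353228 / 24963078 = -0.0542

-0.0542


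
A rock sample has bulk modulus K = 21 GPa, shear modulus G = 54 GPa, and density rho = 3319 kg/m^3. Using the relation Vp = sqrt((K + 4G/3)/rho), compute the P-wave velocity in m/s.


First compute the effective modulus:
K + 4G/3 = 21e9 + 4*54e9/3 = 93000000000.0 Pa
Then divide by density:
93000000000.0 / 3319 = 28020488.0988 Pa/(kg/m^3)
Take the square root:
Vp = sqrt(28020488.0988) = 5293.44 m/s

5293.44


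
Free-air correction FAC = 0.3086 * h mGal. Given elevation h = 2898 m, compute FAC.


FAC = 0.3086 * h
= 0.3086 * 2898
= 894.3228 mGal

894.3228


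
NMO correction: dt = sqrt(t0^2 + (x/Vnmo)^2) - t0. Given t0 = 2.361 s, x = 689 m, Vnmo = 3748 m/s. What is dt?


x/Vnmo = 689/3748 = 0.183831
(x/Vnmo)^2 = 0.033794
t0^2 = 5.574321
sqrt(5.574321 + 0.033794) = 2.368146
dt = 2.368146 - 2.361 = 0.007146

0.007146


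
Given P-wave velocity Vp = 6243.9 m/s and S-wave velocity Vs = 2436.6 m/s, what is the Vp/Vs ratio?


Vp/Vs = 6243.9 / 2436.6
= 2.5625

2.5625


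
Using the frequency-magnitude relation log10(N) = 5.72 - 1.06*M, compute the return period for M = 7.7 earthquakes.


log10(N) = 5.72 - 1.06*7.7 = -2.442
N = 10^-2.442 = 0.003614
T = 1/N = 1/0.003614 = 276.6942 years

276.6942


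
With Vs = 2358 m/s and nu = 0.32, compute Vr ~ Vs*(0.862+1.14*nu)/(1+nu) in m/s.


Numerator factor = 0.862 + 1.14*0.32 = 1.2268
Denominator = 1 + 0.32 = 1.32
Vr = 2358 * 1.2268 / 1.32 = 2191.51 m/s

2191.51


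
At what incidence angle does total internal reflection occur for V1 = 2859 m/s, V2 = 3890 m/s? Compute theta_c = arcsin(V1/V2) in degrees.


V1/V2 = 2859/3890 = 0.734961
theta_c = arcsin(0.734961) = 47.304 degrees

47.304


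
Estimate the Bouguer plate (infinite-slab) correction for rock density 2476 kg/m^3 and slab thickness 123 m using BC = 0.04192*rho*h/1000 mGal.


BC = 0.04192 * rho * h / 1000
= 0.04192 * 2476 * 123 / 1000
= 12.7667 mGal

12.7667


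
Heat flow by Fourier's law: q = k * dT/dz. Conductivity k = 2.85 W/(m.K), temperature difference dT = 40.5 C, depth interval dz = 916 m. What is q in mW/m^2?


q = k * dT / dz * 1000
= 2.85 * 40.5 / 916 * 1000
= 0.12601 * 1000
= 126.0098 mW/m^2

126.0098


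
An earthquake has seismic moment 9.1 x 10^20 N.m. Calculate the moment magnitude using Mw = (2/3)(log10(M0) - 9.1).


log10(M0) = log10(9.1 x 10^20) = 20.959
Mw = 2/3 * (20.959 - 9.1)
= 2/3 * 11.859
= 7.91

7.91


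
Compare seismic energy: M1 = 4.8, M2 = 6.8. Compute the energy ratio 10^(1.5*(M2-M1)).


M2 - M1 = 6.8 - 4.8 = 2.0
1.5 * 2.0 = 3.0
ratio = 10^3.0 = 1000.0

1000.0


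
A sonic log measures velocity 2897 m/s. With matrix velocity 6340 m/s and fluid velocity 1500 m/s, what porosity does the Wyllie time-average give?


1/V - 1/Vm = 1/2897 - 1/6340 = 0.00018746
1/Vf - 1/Vm = 1/1500 - 1/6340 = 0.00050894
phi = 0.00018746 / 0.00050894 = 0.3683

0.3683


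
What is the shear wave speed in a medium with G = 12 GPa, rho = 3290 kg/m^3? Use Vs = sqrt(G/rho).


Convert G to Pa: G = 12e9 Pa
Compute G/rho = 12e9 / 3290 = 3647416.4134
Vs = sqrt(3647416.4134) = 1909.82 m/s

1909.82


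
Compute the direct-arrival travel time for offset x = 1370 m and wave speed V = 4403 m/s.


t = x / V
= 1370 / 4403
= 0.3112 s

0.3112


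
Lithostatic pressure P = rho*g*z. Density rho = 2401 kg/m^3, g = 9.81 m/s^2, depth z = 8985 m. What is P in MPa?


P = rho * g * z / 1e6
= 2401 * 9.81 * 8985 / 1e6
= 211630982.85 / 1e6
= 211.631 MPa

211.631


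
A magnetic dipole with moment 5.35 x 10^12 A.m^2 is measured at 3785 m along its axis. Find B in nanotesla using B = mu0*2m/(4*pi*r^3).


m = 5.35 x 10^12 = 5350000000000 A.m^2
2m = 10700000000000 A.m^2
r^3 = 3785^3 = 54224761625
B = (4pi*10^-7) * 10700000000000 / (4*pi * 54224761625) * 1e9
= 13446016.557364 / 681408451055.03 * 1e9
= 19732.6824 nT

19732.6824


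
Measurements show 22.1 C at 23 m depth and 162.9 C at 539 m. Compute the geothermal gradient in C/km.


dT = 162.9 - 22.1 = 140.8 C
dz = 539 - 23 = 516 m
gradient = dT/dz * 1000 = 140.8/516 * 1000 = 272.8682 C/km

272.8682


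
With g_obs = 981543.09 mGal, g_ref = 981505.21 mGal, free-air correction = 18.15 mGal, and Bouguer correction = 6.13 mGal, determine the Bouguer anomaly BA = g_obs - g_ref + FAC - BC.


BA = g_obs - g_ref + FAC - BC
= 981543.09 - 981505.21 + 18.15 - 6.13
= 49.9 mGal

49.9


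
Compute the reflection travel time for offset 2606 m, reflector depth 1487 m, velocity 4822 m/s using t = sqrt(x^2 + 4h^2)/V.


x^2 + 4h^2 = 2606^2 + 4*1487^2 = 6791236 + 8844676 = 15635912
sqrt(15635912) = 3954.2271
t = 3954.2271 / 4822 = 0.82 s

0.82


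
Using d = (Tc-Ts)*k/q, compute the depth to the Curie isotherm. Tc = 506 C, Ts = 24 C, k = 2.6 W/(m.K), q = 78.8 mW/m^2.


T_Curie - T_surf = 506 - 24 = 482 C
Convert q to W/m^2: 78.8 mW/m^2 = 0.0788 W/m^2
d = 482 * 2.6 / 0.0788 = 15903.55 m

15903.55


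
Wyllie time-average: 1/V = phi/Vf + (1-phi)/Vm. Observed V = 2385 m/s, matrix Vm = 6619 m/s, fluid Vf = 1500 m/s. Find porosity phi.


1/V - 1/Vm = 1/2385 - 1/6619 = 0.00026821
1/Vf - 1/Vm = 1/1500 - 1/6619 = 0.00051559
phi = 0.00026821 / 0.00051559 = 0.5202

0.5202


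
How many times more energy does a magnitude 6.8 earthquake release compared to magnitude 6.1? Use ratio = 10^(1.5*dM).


M2 - M1 = 6.8 - 6.1 = 0.7
1.5 * 0.7 = 1.05
ratio = 10^1.05 = 11.22

11.22


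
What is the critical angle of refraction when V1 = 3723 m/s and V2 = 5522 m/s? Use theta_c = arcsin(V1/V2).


V1/V2 = 3723/5522 = 0.674212
theta_c = arcsin(0.674212) = 42.393 degrees

42.393


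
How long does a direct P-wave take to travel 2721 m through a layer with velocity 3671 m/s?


t = x / V
= 2721 / 3671
= 0.7412 s

0.7412


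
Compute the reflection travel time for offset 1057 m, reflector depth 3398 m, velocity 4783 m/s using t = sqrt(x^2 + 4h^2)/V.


x^2 + 4h^2 = 1057^2 + 4*3398^2 = 1117249 + 46185616 = 47302865
sqrt(47302865) = 6877.7078
t = 6877.7078 / 4783 = 1.4379 s

1.4379


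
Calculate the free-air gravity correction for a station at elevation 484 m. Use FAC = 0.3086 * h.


FAC = 0.3086 * h
= 0.3086 * 484
= 149.3624 mGal

149.3624


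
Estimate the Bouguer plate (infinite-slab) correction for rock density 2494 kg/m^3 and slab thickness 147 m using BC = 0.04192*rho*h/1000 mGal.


BC = 0.04192 * rho * h / 1000
= 0.04192 * 2494 * 147 / 1000
= 15.3686 mGal

15.3686


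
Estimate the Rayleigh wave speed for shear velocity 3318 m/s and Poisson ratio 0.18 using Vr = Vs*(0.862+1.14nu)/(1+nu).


Numerator factor = 0.862 + 1.14*0.18 = 1.0672
Denominator = 1 + 0.18 = 1.18
Vr = 3318 * 1.0672 / 1.18 = 3000.82 m/s

3000.82


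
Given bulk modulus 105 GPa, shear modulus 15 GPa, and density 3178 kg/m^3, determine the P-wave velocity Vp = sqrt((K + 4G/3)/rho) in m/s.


First compute the effective modulus:
K + 4G/3 = 105e9 + 4*15e9/3 = 125000000000.0 Pa
Then divide by density:
125000000000.0 / 3178 = 39332913.7823 Pa/(kg/m^3)
Take the square root:
Vp = sqrt(39332913.7823) = 6271.6 m/s

6271.6


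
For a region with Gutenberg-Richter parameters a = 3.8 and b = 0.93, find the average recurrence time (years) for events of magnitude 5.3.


log10(N) = 3.8 - 0.93*5.3 = -1.129
N = 10^-1.129 = 0.074302
T = 1/N = 1/0.074302 = 13.4586 years

13.4586


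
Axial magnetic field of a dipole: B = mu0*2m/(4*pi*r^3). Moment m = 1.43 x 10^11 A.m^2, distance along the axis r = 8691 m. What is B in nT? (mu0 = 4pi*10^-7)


m = 1.43 x 10^11 = 143000000000 A.m^2
2m = 286000000000 A.m^2
r^3 = 8691^3 = 656461483371
B = (4pi*10^-7) * 286000000000 / (4*pi * 656461483371) * 1e9
= 359398.199571 / 8249338294091.97 * 1e9
= 43.5669 nT

43.5669


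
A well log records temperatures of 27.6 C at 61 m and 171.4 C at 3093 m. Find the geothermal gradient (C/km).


dT = 171.4 - 27.6 = 143.8 C
dz = 3093 - 61 = 3032 m
gradient = dT/dz * 1000 = 143.8/3032 * 1000 = 47.4274 C/km

47.4274


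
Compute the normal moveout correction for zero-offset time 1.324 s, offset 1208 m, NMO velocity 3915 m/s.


x/Vnmo = 1208/3915 = 0.308557
(x/Vnmo)^2 = 0.095207
t0^2 = 1.752976
sqrt(1.752976 + 0.095207) = 1.359479
dt = 1.359479 - 1.324 = 0.035479

0.035479


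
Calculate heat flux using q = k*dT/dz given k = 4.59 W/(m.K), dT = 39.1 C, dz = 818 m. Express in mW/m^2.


q = k * dT / dz * 1000
= 4.59 * 39.1 / 818 * 1000
= 0.2194 * 1000
= 219.3998 mW/m^2

219.3998


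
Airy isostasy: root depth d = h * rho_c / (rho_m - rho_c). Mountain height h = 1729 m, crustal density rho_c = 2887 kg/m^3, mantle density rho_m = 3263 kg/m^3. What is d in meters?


rho_m - rho_c = 3263 - 2887 = 376
d = 1729 * 2887 / 376
= 4991623 / 376
= 13275.59 m

13275.59


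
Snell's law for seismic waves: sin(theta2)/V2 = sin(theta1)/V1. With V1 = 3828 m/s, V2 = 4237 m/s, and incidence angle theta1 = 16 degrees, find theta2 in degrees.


sin(theta1) = sin(16 deg) = 0.275637
sin(theta2) = V2/V1 * sin(theta1) = 4237/3828 * 0.275637 = 0.305088
theta2 = arcsin(0.305088) = 17.7634 degrees

17.7634


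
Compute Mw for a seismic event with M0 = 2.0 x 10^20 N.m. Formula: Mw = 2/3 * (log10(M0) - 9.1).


log10(M0) = log10(2.0 x 10^20) = 20.301
Mw = 2/3 * (20.301 - 9.1)
= 2/3 * 11.201
= 7.47

7.47


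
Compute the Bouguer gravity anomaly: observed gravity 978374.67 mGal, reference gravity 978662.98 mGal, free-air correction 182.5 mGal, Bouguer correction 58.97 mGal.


BA = g_obs - g_ref + FAC - BC
= 978374.67 - 978662.98 + 182.5 - 58.97
= -164.78 mGal

-164.78


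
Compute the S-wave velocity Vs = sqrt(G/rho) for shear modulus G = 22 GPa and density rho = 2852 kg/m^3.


Convert G to Pa: G = 22e9 Pa
Compute G/rho = 22e9 / 2852 = 7713884.993
Vs = sqrt(7713884.993) = 2777.39 m/s

2777.39


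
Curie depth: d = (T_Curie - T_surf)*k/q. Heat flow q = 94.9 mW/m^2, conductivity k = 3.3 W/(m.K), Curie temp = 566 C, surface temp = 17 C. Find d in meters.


T_Curie - T_surf = 566 - 17 = 549 C
Convert q to W/m^2: 94.9 mW/m^2 = 0.0949 W/m^2
d = 549 * 3.3 / 0.0949 = 19090.62 m

19090.62


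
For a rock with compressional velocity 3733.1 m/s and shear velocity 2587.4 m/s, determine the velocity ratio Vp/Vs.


Vp/Vs = 3733.1 / 2587.4
= 1.4428

1.4428


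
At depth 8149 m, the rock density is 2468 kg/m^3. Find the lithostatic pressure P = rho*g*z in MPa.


P = rho * g * z / 1e6
= 2468 * 9.81 * 8149 / 1e6
= 197296090.92 / 1e6
= 197.2961 MPa

197.2961


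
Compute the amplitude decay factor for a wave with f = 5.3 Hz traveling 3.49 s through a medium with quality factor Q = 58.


pi*f*t/Q = pi*5.3*3.49/58 = 1.001897
A/A0 = exp(-1.001897) = 0.367182

0.367182


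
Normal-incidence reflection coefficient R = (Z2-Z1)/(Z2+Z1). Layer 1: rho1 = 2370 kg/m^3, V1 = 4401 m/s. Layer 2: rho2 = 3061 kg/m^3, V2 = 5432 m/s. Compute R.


Z1 = 2370 * 4401 = 10430370
Z2 = 3061 * 5432 = 16627352
R = (16627352 - 10430370) / (16627352 + 10430370) = 6196982 / 27057722 = 0.229

0.229


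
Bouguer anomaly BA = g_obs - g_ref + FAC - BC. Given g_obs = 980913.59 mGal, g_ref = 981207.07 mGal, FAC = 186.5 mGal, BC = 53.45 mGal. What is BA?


BA = g_obs - g_ref + FAC - BC
= 980913.59 - 981207.07 + 186.5 - 53.45
= -160.43 mGal

-160.43


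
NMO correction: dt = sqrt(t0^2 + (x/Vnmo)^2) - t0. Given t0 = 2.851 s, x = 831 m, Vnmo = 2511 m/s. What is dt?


x/Vnmo = 831/2511 = 0.330944
(x/Vnmo)^2 = 0.109524
t0^2 = 8.128201
sqrt(8.128201 + 0.109524) = 2.870144
dt = 2.870144 - 2.851 = 0.019144

0.019144


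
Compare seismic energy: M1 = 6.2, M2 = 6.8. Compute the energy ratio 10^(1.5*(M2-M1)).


M2 - M1 = 6.8 - 6.2 = 0.6
1.5 * 0.6 = 0.9
ratio = 10^0.9 = 7.94

7.94


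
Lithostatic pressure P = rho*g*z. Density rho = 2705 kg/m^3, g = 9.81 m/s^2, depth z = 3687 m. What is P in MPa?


P = rho * g * z / 1e6
= 2705 * 9.81 * 3687 / 1e6
= 97838416.35 / 1e6
= 97.8384 MPa

97.8384


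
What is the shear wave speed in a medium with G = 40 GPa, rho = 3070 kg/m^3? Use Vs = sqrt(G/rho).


Convert G to Pa: G = 40e9 Pa
Compute G/rho = 40e9 / 3070 = 13029315.9609
Vs = sqrt(13029315.9609) = 3609.61 m/s

3609.61


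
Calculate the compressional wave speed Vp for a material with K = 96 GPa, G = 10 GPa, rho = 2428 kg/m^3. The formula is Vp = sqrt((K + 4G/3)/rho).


First compute the effective modulus:
K + 4G/3 = 96e9 + 4*10e9/3 = 109333333333.33 Pa
Then divide by density:
109333333333.33 / 2428 = 45030203.1851 Pa/(kg/m^3)
Take the square root:
Vp = sqrt(45030203.1851) = 6710.45 m/s

6710.45


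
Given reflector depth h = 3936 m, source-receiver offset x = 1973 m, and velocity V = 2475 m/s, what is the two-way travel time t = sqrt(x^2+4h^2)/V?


x^2 + 4h^2 = 1973^2 + 4*3936^2 = 3892729 + 61968384 = 65861113
sqrt(65861113) = 8115.486
t = 8115.486 / 2475 = 3.279 s

3.279


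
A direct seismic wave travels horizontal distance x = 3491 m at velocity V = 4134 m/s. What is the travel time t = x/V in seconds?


t = x / V
= 3491 / 4134
= 0.8445 s

0.8445


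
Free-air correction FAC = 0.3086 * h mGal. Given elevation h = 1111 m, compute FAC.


FAC = 0.3086 * h
= 0.3086 * 1111
= 342.8546 mGal

342.8546


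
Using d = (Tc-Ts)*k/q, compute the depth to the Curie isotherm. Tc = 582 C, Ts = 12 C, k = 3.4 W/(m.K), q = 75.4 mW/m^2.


T_Curie - T_surf = 582 - 12 = 570 C
Convert q to W/m^2: 75.4 mW/m^2 = 0.0754 W/m^2
d = 570 * 3.4 / 0.0754 = 25702.92 m

25702.92


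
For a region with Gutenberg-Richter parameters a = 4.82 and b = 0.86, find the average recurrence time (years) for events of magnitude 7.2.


log10(N) = 4.82 - 0.86*7.2 = -1.372
N = 10^-1.372 = 0.042462
T = 1/N = 1/0.042462 = 23.5505 years

23.5505


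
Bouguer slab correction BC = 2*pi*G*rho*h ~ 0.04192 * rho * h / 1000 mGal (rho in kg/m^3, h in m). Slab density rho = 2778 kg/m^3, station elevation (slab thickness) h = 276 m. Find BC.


BC = 0.04192 * rho * h / 1000
= 0.04192 * 2778 * 276 / 1000
= 32.1412 mGal

32.1412


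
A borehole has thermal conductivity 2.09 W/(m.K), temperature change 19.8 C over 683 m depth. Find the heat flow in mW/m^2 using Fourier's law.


q = k * dT / dz * 1000
= 2.09 * 19.8 / 683 * 1000
= 0.060589 * 1000
= 60.5886 mW/m^2

60.5886


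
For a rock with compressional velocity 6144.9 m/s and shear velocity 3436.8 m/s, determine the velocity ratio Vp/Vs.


Vp/Vs = 6144.9 / 3436.8
= 1.788

1.788


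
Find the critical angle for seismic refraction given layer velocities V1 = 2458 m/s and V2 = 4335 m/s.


V1/V2 = 2458/4335 = 0.567013
theta_c = arcsin(0.567013) = 34.5422 degrees

34.5422


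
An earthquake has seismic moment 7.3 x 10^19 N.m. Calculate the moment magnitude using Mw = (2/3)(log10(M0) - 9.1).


log10(M0) = log10(7.3 x 10^19) = 19.8633
Mw = 2/3 * (19.8633 - 9.1)
= 2/3 * 10.7633
= 7.18

7.18


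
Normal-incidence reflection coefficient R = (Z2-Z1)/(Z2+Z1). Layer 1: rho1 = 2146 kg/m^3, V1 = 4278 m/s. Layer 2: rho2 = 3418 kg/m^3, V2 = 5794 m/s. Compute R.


Z1 = 2146 * 4278 = 9180588
Z2 = 3418 * 5794 = 19803892
R = (19803892 - 9180588) / (19803892 + 9180588) = 10623304 / 28984480 = 0.3665

0.3665


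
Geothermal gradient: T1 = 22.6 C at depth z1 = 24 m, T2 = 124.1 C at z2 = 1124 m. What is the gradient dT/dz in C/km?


dT = 124.1 - 22.6 = 101.5 C
dz = 1124 - 24 = 1100 m
gradient = dT/dz * 1000 = 101.5/1100 * 1000 = 92.2727 C/km

92.2727


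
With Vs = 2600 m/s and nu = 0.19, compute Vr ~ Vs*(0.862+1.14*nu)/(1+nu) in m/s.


Numerator factor = 0.862 + 1.14*0.19 = 1.0786
Denominator = 1 + 0.19 = 1.19
Vr = 2600 * 1.0786 / 1.19 = 2356.61 m/s

2356.61


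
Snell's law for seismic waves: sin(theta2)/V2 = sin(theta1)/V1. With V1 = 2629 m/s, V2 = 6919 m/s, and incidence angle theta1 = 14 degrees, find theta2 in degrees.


sin(theta1) = sin(14 deg) = 0.241922
sin(theta2) = V2/V1 * sin(theta1) = 6919/2629 * 0.241922 = 0.63669
theta2 = arcsin(0.63669) = 39.5454 degrees

39.5454


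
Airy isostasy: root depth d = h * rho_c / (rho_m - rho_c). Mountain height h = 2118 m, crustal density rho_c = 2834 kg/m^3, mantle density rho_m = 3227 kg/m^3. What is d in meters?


rho_m - rho_c = 3227 - 2834 = 393
d = 2118 * 2834 / 393
= 6002412 / 393
= 15273.31 m

15273.31


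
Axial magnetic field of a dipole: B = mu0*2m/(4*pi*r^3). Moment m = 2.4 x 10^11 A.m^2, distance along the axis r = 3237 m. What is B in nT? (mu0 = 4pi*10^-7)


m = 2.4 x 10^11 = 240000000000 A.m^2
2m = 480000000000 A.m^2
r^3 = 3237^3 = 33917833053
B = (4pi*10^-7) * 480000000000 / (4*pi * 33917833053) * 1e9
= 603185.789489 / 426224060579.96 * 1e9
= 1415.1847 nT

1415.1847


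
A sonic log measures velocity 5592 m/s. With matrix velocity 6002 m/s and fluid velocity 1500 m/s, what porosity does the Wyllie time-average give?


1/V - 1/Vm = 1/5592 - 1/6002 = 1.222e-05
1/Vf - 1/Vm = 1/1500 - 1/6002 = 0.00050006
phi = 1.222e-05 / 0.00050006 = 0.0244

0.0244


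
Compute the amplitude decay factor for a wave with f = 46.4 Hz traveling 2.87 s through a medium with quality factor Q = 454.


pi*f*t/Q = pi*46.4*2.87/454 = 0.921497
A/A0 = exp(-0.921497) = 0.397923

0.397923


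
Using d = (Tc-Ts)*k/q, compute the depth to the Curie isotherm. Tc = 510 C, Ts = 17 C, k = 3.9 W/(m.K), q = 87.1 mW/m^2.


T_Curie - T_surf = 510 - 17 = 493 C
Convert q to W/m^2: 87.1 mW/m^2 = 0.0871 W/m^2
d = 493 * 3.9 / 0.0871 = 22074.63 m

22074.63


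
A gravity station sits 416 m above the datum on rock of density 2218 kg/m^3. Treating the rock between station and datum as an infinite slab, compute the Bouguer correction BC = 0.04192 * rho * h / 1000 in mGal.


BC = 0.04192 * rho * h / 1000
= 0.04192 * 2218 * 416 / 1000
= 38.6791 mGal

38.6791


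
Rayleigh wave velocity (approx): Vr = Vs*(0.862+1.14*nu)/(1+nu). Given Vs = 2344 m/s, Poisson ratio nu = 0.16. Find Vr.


Numerator factor = 0.862 + 1.14*0.16 = 1.0444
Denominator = 1 + 0.16 = 1.16
Vr = 2344 * 1.0444 / 1.16 = 2110.41 m/s

2110.41


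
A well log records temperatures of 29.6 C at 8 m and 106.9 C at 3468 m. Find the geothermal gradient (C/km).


dT = 106.9 - 29.6 = 77.3 C
dz = 3468 - 8 = 3460 m
gradient = dT/dz * 1000 = 77.3/3460 * 1000 = 22.341 C/km

22.341


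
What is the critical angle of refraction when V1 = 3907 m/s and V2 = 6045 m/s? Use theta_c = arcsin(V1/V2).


V1/V2 = 3907/6045 = 0.646319
theta_c = arcsin(0.646319) = 40.2647 degrees

40.2647


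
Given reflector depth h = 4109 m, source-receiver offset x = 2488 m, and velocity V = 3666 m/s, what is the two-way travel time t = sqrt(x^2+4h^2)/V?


x^2 + 4h^2 = 2488^2 + 4*4109^2 = 6190144 + 67535524 = 73725668
sqrt(73725668) = 8586.3652
t = 8586.3652 / 3666 = 2.3422 s

2.3422


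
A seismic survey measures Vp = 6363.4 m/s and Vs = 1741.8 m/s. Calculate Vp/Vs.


Vp/Vs = 6363.4 / 1741.8
= 3.6533

3.6533


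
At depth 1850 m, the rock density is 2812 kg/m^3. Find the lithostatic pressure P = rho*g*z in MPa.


P = rho * g * z / 1e6
= 2812 * 9.81 * 1850 / 1e6
= 51033582.0 / 1e6
= 51.0336 MPa

51.0336


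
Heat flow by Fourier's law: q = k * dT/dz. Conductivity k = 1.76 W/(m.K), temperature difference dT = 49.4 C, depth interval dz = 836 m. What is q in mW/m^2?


q = k * dT / dz * 1000
= 1.76 * 49.4 / 836 * 1000
= 0.104 * 1000
= 104.0 mW/m^2

104.0


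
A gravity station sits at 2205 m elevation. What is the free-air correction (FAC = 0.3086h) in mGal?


FAC = 0.3086 * h
= 0.3086 * 2205
= 680.463 mGal

680.463


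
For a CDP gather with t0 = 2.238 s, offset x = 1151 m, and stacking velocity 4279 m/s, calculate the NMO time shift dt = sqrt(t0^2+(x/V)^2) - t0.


x/Vnmo = 1151/4279 = 0.268988
(x/Vnmo)^2 = 0.072355
t0^2 = 5.008644
sqrt(5.008644 + 0.072355) = 2.254107
dt = 2.254107 - 2.238 = 0.016107

0.016107


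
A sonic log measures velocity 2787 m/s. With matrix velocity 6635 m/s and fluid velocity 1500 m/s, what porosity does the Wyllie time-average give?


1/V - 1/Vm = 1/2787 - 1/6635 = 0.00020809
1/Vf - 1/Vm = 1/1500 - 1/6635 = 0.00051595
phi = 0.00020809 / 0.00051595 = 0.4033

0.4033


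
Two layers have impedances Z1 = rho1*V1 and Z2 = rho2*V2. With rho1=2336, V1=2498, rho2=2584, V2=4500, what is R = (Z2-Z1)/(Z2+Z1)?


Z1 = 2336 * 2498 = 5835328
Z2 = 2584 * 4500 = 11628000
R = (11628000 - 5835328) / (11628000 + 5835328) = 5792672 / 17463328 = 0.3317

0.3317


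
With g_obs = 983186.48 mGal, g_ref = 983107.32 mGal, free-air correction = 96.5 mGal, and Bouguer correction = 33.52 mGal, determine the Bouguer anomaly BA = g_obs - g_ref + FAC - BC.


BA = g_obs - g_ref + FAC - BC
= 983186.48 - 983107.32 + 96.5 - 33.52
= 142.14 mGal

142.14


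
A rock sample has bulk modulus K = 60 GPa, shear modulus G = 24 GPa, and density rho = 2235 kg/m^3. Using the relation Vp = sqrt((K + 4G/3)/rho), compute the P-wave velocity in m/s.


First compute the effective modulus:
K + 4G/3 = 60e9 + 4*24e9/3 = 92000000000.0 Pa
Then divide by density:
92000000000.0 / 2235 = 41163310.962 Pa/(kg/m^3)
Take the square root:
Vp = sqrt(41163310.962) = 6415.86 m/s

6415.86


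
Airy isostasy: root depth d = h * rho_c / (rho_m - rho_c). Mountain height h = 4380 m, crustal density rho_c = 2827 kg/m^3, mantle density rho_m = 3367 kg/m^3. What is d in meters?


rho_m - rho_c = 3367 - 2827 = 540
d = 4380 * 2827 / 540
= 12382260 / 540
= 22930.11 m

22930.11


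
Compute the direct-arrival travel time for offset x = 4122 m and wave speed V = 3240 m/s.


t = x / V
= 4122 / 3240
= 1.2722 s

1.2722


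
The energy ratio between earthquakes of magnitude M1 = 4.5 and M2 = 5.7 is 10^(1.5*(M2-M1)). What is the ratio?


M2 - M1 = 5.7 - 4.5 = 1.2
1.5 * 1.2 = 1.8
ratio = 10^1.8 = 63.1

63.1


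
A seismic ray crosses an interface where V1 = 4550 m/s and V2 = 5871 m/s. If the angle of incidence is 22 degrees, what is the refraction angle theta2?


sin(theta1) = sin(22 deg) = 0.374607
sin(theta2) = V2/V1 * sin(theta1) = 5871/4550 * 0.374607 = 0.483366
theta2 = arcsin(0.483366) = 28.9055 degrees

28.9055


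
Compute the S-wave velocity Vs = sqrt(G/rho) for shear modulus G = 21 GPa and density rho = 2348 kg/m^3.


Convert G to Pa: G = 21e9 Pa
Compute G/rho = 21e9 / 2348 = 8943781.9421
Vs = sqrt(8943781.9421) = 2990.62 m/s

2990.62


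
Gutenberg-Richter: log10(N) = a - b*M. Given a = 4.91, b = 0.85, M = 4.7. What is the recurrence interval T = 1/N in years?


log10(N) = 4.91 - 0.85*4.7 = 0.915
N = 10^0.915 = 8.222426
T = 1/N = 1/8.222426 = 0.1216 years

0.1216


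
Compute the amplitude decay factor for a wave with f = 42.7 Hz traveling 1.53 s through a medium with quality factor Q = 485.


pi*f*t/Q = pi*42.7*1.53/485 = 0.423182
A/A0 = exp(-0.423182) = 0.654959

0.654959


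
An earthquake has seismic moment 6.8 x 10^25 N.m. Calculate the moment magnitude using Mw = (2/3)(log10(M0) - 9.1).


log10(M0) = log10(6.8 x 10^25) = 25.8325
Mw = 2/3 * (25.8325 - 9.1)
= 2/3 * 16.7325
= 11.16

11.16


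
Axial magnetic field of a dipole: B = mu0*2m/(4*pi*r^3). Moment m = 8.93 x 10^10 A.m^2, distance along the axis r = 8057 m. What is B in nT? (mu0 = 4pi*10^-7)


m = 8.93 x 10^10 = 89300000000 A.m^2
2m = 178600000000 A.m^2
r^3 = 8057^3 = 523022161193
B = (4pi*10^-7) * 178600000000 / (4*pi * 523022161193) * 1e9
= 224435.379172 / 6572490317074.34 * 1e9
= 34.1477 nT

34.1477


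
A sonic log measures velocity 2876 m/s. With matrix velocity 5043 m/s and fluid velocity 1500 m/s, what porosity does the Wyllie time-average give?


1/V - 1/Vm = 1/2876 - 1/5043 = 0.00014941
1/Vf - 1/Vm = 1/1500 - 1/5043 = 0.00046837
phi = 0.00014941 / 0.00046837 = 0.319

0.319


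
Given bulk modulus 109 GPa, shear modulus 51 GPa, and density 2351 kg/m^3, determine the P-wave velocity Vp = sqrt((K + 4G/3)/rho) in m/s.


First compute the effective modulus:
K + 4G/3 = 109e9 + 4*51e9/3 = 177000000000.0 Pa
Then divide by density:
177000000000.0 / 2351 = 75287111.8673 Pa/(kg/m^3)
Take the square root:
Vp = sqrt(75287111.8673) = 8676.81 m/s

8676.81


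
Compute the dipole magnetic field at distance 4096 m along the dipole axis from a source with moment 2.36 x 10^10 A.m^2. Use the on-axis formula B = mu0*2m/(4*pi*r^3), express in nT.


m = 2.36 x 10^10 = 23600000000 A.m^2
2m = 47200000000 A.m^2
r^3 = 4096^3 = 68719476736
B = (4pi*10^-7) * 47200000000 / (4*pi * 68719476736) * 1e9
= 59313.2693 / 863554413089.41 * 1e9
= 68.685 nT

68.685


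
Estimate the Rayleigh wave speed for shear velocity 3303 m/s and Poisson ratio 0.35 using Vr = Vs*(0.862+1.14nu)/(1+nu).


Numerator factor = 0.862 + 1.14*0.35 = 1.261
Denominator = 1 + 0.35 = 1.35
Vr = 3303 * 1.261 / 1.35 = 3085.25 m/s

3085.25


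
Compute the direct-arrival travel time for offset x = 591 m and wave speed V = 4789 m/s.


t = x / V
= 591 / 4789
= 0.1234 s

0.1234


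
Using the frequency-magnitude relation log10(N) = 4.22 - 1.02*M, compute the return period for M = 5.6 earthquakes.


log10(N) = 4.22 - 1.02*5.6 = -1.492
N = 10^-1.492 = 0.032211
T = 1/N = 1/0.032211 = 31.0456 years

31.0456


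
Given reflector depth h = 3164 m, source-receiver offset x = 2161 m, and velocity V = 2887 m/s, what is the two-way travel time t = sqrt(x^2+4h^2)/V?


x^2 + 4h^2 = 2161^2 + 4*3164^2 = 4669921 + 40043584 = 44713505
sqrt(44713505) = 6686.8158
t = 6686.8158 / 2887 = 2.3162 s

2.3162


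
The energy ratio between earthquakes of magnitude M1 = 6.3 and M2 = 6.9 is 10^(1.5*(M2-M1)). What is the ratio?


M2 - M1 = 6.9 - 6.3 = 0.6
1.5 * 0.6 = 0.9
ratio = 10^0.9 = 7.94

7.94


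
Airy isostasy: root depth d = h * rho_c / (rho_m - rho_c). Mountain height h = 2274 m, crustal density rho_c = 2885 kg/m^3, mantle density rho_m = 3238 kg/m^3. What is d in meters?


rho_m - rho_c = 3238 - 2885 = 353
d = 2274 * 2885 / 353
= 6560490 / 353
= 18584.96 m

18584.96


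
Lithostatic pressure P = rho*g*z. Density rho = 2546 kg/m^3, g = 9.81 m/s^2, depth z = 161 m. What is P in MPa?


P = rho * g * z / 1e6
= 2546 * 9.81 * 161 / 1e6
= 4021177.86 / 1e6
= 4.0212 MPa

4.0212


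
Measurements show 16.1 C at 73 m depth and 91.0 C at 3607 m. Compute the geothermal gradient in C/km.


dT = 91.0 - 16.1 = 74.9 C
dz = 3607 - 73 = 3534 m
gradient = dT/dz * 1000 = 74.9/3534 * 1000 = 21.1941 C/km

21.1941


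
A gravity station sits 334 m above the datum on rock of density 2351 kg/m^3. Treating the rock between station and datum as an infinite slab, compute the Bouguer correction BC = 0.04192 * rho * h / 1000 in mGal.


BC = 0.04192 * rho * h / 1000
= 0.04192 * 2351 * 334 / 1000
= 32.917 mGal

32.917


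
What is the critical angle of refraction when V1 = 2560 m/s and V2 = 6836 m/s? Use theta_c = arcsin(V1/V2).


V1/V2 = 2560/6836 = 0.374488
theta_c = arcsin(0.374488) = 21.9927 degrees

21.9927


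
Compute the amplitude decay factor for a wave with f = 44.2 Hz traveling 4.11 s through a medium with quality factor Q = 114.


pi*f*t/Q = pi*44.2*4.11/114 = 5.006211
A/A0 = exp(-5.006211) = 0.006696

0.006696


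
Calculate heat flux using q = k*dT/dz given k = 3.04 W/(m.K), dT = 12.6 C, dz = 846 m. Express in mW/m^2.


q = k * dT / dz * 1000
= 3.04 * 12.6 / 846 * 1000
= 0.045277 * 1000
= 45.2766 mW/m^2

45.2766


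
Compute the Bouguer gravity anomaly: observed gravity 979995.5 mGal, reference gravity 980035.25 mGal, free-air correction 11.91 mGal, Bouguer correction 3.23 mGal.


BA = g_obs - g_ref + FAC - BC
= 979995.5 - 980035.25 + 11.91 - 3.23
= -31.07 mGal

-31.07


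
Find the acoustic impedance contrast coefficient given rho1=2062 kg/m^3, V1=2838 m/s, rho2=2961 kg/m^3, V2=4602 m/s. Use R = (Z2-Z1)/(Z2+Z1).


Z1 = 2062 * 2838 = 5851956
Z2 = 2961 * 4602 = 13626522
R = (13626522 - 5851956) / (13626522 + 5851956) = 7774566 / 19478478 = 0.3991

0.3991


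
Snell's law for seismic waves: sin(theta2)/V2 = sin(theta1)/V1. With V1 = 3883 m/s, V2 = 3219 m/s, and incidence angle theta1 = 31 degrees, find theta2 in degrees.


sin(theta1) = sin(31 deg) = 0.515038
sin(theta2) = V2/V1 * sin(theta1) = 3219/3883 * 0.515038 = 0.426966
theta2 = arcsin(0.426966) = 25.2751 degrees

25.2751


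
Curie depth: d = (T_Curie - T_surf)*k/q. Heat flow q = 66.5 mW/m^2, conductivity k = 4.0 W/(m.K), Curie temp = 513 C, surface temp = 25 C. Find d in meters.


T_Curie - T_surf = 513 - 25 = 488 C
Convert q to W/m^2: 66.5 mW/m^2 = 0.0665 W/m^2
d = 488 * 4.0 / 0.0665 = 29353.38 m

29353.38


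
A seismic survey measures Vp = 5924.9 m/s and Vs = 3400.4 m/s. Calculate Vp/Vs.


Vp/Vs = 5924.9 / 3400.4
= 1.7424

1.7424


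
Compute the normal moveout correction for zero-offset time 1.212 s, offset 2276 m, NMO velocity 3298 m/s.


x/Vnmo = 2276/3298 = 0.690115
(x/Vnmo)^2 = 0.476259
t0^2 = 1.468944
sqrt(1.468944 + 0.476259) = 1.394705
dt = 1.394705 - 1.212 = 0.182705

0.182705


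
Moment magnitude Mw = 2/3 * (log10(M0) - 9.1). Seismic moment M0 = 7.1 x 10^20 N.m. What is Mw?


log10(M0) = log10(7.1 x 10^20) = 20.8513
Mw = 2/3 * (20.8513 - 9.1)
= 2/3 * 11.7513
= 7.83

7.83


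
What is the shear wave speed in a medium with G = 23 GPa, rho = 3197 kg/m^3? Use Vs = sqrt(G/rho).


Convert G to Pa: G = 23e9 Pa
Compute G/rho = 23e9 / 3197 = 7194244.6043
Vs = sqrt(7194244.6043) = 2682.21 m/s

2682.21


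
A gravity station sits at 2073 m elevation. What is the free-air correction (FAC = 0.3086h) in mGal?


FAC = 0.3086 * h
= 0.3086 * 2073
= 639.7278 mGal

639.7278


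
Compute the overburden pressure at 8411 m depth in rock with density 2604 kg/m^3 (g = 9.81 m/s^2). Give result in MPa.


P = rho * g * z / 1e6
= 2604 * 9.81 * 8411 / 1e6
= 214861013.64 / 1e6
= 214.861 MPa

214.861


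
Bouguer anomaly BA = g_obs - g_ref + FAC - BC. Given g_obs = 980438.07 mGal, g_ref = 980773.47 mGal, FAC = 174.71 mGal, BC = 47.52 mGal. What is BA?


BA = g_obs - g_ref + FAC - BC
= 980438.07 - 980773.47 + 174.71 - 47.52
= -208.21 mGal

-208.21


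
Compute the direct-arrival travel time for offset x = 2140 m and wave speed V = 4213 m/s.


t = x / V
= 2140 / 4213
= 0.508 s

0.508


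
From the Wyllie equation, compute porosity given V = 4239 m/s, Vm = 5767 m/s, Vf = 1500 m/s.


1/V - 1/Vm = 1/4239 - 1/5767 = 6.25e-05
1/Vf - 1/Vm = 1/1500 - 1/5767 = 0.00049327
phi = 6.25e-05 / 0.00049327 = 0.1267

0.1267


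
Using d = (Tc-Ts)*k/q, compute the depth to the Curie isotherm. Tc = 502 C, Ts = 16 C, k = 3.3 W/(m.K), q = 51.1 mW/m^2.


T_Curie - T_surf = 502 - 16 = 486 C
Convert q to W/m^2: 51.1 mW/m^2 = 0.0511 W/m^2
d = 486 * 3.3 / 0.0511 = 31385.52 m

31385.52


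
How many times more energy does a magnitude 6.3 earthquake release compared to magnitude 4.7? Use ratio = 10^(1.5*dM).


M2 - M1 = 6.3 - 4.7 = 1.6
1.5 * 1.6 = 2.4
ratio = 10^2.4 = 251.19

251.19


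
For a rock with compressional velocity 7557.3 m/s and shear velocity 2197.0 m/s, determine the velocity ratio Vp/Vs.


Vp/Vs = 7557.3 / 2197.0
= 3.4398

3.4398


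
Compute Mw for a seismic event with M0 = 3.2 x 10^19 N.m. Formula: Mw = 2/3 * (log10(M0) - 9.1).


log10(M0) = log10(3.2 x 10^19) = 19.5051
Mw = 2/3 * (19.5051 - 9.1)
= 2/3 * 10.4051
= 6.94

6.94


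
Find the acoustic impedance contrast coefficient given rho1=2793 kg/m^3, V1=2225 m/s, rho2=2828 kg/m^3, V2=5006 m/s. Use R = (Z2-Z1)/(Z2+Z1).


Z1 = 2793 * 2225 = 6214425
Z2 = 2828 * 5006 = 14156968
R = (14156968 - 6214425) / (14156968 + 6214425) = 7942543 / 20371393 = 0.3899

0.3899


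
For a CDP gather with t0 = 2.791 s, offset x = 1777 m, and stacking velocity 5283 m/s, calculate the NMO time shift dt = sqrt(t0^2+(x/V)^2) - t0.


x/Vnmo = 1777/5283 = 0.336362
(x/Vnmo)^2 = 0.113139
t0^2 = 7.789681
sqrt(7.789681 + 0.113139) = 2.811196
dt = 2.811196 - 2.791 = 0.020196

0.020196


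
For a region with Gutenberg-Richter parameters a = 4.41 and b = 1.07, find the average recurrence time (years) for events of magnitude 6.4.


log10(N) = 4.41 - 1.07*6.4 = -2.438
N = 10^-2.438 = 0.003648
T = 1/N = 1/0.003648 = 274.1574 years

274.1574


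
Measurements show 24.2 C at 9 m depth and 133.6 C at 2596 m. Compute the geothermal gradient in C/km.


dT = 133.6 - 24.2 = 109.4 C
dz = 2596 - 9 = 2587 m
gradient = dT/dz * 1000 = 109.4/2587 * 1000 = 42.2884 C/km

42.2884


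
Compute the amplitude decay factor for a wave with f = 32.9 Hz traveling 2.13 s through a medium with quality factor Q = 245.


pi*f*t/Q = pi*32.9*2.13/245 = 0.898585
A/A0 = exp(-0.898585) = 0.407145

0.407145


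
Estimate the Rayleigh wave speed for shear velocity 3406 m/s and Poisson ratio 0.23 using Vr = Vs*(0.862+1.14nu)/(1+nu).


Numerator factor = 0.862 + 1.14*0.23 = 1.1242
Denominator = 1 + 0.23 = 1.23
Vr = 3406 * 1.1242 / 1.23 = 3113.03 m/s

3113.03


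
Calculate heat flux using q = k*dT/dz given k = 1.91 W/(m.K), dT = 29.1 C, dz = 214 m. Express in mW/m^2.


q = k * dT / dz * 1000
= 1.91 * 29.1 / 214 * 1000
= 0.259724 * 1000
= 259.7243 mW/m^2

259.7243


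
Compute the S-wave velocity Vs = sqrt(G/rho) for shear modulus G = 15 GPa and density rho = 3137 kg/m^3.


Convert G to Pa: G = 15e9 Pa
Compute G/rho = 15e9 / 3137 = 4781638.5081
Vs = sqrt(4781638.5081) = 2186.7 m/s

2186.7


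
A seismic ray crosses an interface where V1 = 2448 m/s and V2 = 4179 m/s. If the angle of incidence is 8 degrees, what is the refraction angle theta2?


sin(theta1) = sin(8 deg) = 0.139173
sin(theta2) = V2/V1 * sin(theta1) = 4179/2448 * 0.139173 = 0.237583
theta2 = arcsin(0.237583) = 13.744 degrees

13.744


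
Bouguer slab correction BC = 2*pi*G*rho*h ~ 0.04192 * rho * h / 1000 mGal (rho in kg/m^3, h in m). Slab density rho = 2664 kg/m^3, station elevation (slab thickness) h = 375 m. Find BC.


BC = 0.04192 * rho * h / 1000
= 0.04192 * 2664 * 375 / 1000
= 41.8781 mGal

41.8781


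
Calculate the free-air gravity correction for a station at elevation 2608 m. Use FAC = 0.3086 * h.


FAC = 0.3086 * h
= 0.3086 * 2608
= 804.8288 mGal

804.8288


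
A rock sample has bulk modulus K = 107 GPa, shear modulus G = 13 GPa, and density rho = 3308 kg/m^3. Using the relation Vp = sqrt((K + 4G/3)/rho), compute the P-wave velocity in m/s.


First compute the effective modulus:
K + 4G/3 = 107e9 + 4*13e9/3 = 124333333333.33 Pa
Then divide by density:
124333333333.33 / 3308 = 37585650.9472 Pa/(kg/m^3)
Take the square root:
Vp = sqrt(37585650.9472) = 6130.71 m/s

6130.71


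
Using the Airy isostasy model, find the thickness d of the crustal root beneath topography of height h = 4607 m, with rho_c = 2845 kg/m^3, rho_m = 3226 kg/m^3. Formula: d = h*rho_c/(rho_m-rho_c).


rho_m - rho_c = 3226 - 2845 = 381
d = 4607 * 2845 / 381
= 13106915 / 381
= 34401.35 m

34401.35


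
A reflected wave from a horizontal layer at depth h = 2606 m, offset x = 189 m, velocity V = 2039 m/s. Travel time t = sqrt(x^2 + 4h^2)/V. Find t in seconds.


x^2 + 4h^2 = 189^2 + 4*2606^2 = 35721 + 27164944 = 27200665
sqrt(27200665) = 5215.4257
t = 5215.4257 / 2039 = 2.5578 s

2.5578


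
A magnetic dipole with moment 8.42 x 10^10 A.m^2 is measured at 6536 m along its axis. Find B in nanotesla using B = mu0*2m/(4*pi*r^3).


m = 8.42 x 10^10 = 84200000000 A.m^2
2m = 168400000000 A.m^2
r^3 = 6536^3 = 279213318656
B = (4pi*10^-7) * 168400000000 / (4*pi * 279213318656) * 1e9
= 211617.681146 / 3508698042696.46 * 1e9
= 60.3123 nT

60.3123


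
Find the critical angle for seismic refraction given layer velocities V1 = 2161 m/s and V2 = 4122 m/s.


V1/V2 = 2161/4122 = 0.52426
theta_c = arcsin(0.52426) = 31.6184 degrees

31.6184


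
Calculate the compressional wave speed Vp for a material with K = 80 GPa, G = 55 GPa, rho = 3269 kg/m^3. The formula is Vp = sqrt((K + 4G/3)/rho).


First compute the effective modulus:
K + 4G/3 = 80e9 + 4*55e9/3 = 153333333333.33 Pa
Then divide by density:
153333333333.33 / 3269 = 46905271.7447 Pa/(kg/m^3)
Take the square root:
Vp = sqrt(46905271.7447) = 6848.74 m/s

6848.74


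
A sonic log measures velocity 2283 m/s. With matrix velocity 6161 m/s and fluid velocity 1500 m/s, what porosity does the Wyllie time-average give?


1/V - 1/Vm = 1/2283 - 1/6161 = 0.00027571
1/Vf - 1/Vm = 1/1500 - 1/6161 = 0.00050436
phi = 0.00027571 / 0.00050436 = 0.5467

0.5467
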